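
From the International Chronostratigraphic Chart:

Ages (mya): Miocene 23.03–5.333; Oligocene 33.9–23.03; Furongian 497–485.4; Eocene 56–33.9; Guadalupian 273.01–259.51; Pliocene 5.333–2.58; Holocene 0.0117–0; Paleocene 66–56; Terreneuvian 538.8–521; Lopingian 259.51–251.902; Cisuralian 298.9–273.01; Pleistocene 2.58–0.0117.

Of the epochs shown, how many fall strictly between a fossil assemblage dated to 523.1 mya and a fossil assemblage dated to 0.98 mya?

9

523.1 Ma sits inside the Terreneuvian (538.8–521) and 0.98 Ma inside the Pleistocene (2.58–0.0117); neither of those is wholly between the two dates.
The listed epochs lying completely between them are Furongian, Cisuralian, Guadalupian, Lopingian, Paleocene, Eocene, Oligocene, Miocene, Pliocene — 9 in all.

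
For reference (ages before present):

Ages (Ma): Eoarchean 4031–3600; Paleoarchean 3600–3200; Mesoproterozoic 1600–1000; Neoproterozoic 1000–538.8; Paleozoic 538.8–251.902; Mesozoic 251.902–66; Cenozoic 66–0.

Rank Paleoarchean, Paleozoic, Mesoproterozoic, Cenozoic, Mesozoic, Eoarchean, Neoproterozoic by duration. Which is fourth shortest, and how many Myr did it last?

Durations: Paleoarchean 400; Paleozoic 286.898; Mesoproterozoic 600; Cenozoic 66; Mesozoic 185.902; Eoarchean 431; Neoproterozoic 461.2 Myr.
Sorted shortest-first: Cenozoic (66), Mesozoic (185.902), Paleozoic (286.898), Paleoarchean (400), Eoarchean (431), Neoproterozoic (461.2), Mesoproterozoic (600).
The fourth shortest is Paleoarchean at 400 Myr.

Paleoarchean, 400 million years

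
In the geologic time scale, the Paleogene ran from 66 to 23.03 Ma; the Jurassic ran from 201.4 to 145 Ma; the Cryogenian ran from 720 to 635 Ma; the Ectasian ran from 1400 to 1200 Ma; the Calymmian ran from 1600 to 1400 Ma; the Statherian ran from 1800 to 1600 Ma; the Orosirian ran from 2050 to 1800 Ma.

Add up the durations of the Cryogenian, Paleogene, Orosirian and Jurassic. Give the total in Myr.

434.37 million years

Each duration: Cryogenian = 85; Paleogene = 42.97; Orosirian = 250; Jurassic = 56.4.
Sum: 85 + 42.97 + 250 + 56.4 = 434.37 Myr.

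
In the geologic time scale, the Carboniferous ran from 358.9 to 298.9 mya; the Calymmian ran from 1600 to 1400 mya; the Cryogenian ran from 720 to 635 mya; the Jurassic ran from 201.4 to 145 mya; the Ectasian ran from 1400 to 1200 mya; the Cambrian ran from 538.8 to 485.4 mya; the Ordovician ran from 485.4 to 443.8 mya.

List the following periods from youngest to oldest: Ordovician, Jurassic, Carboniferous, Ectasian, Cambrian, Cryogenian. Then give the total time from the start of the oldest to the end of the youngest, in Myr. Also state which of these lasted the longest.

From the excerpt: Ordovician 485.4–443.8; Jurassic 201.4–145; Carboniferous 358.9–298.9; Ectasian 1400–1200; Cambrian 538.8–485.4; Cryogenian 720–635 (Ma).
Larger Ma is earlier, so the oldest is Ectasian and the youngest is Jurassic; youngest to oldest: Jurassic, Carboniferous, Ordovician, Cambrian, Cryogenian, Ectasian.
Oldest start 1400 minus youngest end 145 gives 1255 Myr overall.
Individual lengths (start − end): Carboniferous 60; Cryogenian 85; Jurassic 56.4; Ordovician 41.6; Ectasian 200; Cambrian 53.4. The largest is Ectasian at 200 Myr.

Jurassic, Carboniferous, Ordovician, Cambrian, Cryogenian, Ectasian; total span 1255 Myr; longest is Ectasian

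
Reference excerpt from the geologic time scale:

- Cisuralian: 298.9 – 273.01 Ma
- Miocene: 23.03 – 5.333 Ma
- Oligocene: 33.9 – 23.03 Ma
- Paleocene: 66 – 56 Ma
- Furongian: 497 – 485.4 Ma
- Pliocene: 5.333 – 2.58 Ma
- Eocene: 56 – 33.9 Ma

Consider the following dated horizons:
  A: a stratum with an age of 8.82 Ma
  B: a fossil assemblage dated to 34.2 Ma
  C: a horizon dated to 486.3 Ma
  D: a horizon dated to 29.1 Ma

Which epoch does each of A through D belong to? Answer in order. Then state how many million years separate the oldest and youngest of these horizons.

A — Miocene; B — Eocene; C — Furongian; D — Oligocene; span 477.48 million years

Match each age against the start–end ranges in the excerpt: A = 8.82 Ma → Miocene (23.03–5.333); B = 34.2 Ma → Eocene (56–33.9); C = 486.3 Ma → Furongian (497–485.4); D = 29.1 Ma → Oligocene (33.9–23.03).
The largest age is 486.3 Ma and the smallest is 8.82 Ma; their difference is 477.48 Myr.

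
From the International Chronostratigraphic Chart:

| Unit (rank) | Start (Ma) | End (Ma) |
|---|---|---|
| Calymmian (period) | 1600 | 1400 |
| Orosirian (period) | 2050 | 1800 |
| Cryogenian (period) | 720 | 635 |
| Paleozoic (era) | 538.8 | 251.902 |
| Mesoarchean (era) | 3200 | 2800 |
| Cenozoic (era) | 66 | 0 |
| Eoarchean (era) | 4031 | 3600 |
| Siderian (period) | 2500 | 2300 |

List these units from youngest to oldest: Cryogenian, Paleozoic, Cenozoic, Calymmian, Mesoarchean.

Cenozoic → Paleozoic → Cryogenian → Calymmian → Mesoarchean

Read off each span (Ma): Cryogenian 720–635; Paleozoic 538.8–251.902; Cenozoic 66–0; Calymmian 1600–1400; Mesoarchean 3200–2800.
Larger Ma is older, so oldest→youngest is Mesoarchean, Calymmian, Cryogenian, Paleozoic, Cenozoic; reverse it for youngest→oldest.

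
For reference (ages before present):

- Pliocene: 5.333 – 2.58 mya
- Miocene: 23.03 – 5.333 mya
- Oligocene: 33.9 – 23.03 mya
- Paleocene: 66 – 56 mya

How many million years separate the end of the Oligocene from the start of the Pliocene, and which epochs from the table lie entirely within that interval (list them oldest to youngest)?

17.697 million years; Miocene

The Oligocene closes at 23.03 Ma and the Pliocene opens at 5.333 Ma, so the interval is 23.03 − 5.333 = 17.697 Myr.
An epoch fits inside if it starts at or after 23.03 Ma and ends at or before 5.333 Ma; oldest first that gives Miocene.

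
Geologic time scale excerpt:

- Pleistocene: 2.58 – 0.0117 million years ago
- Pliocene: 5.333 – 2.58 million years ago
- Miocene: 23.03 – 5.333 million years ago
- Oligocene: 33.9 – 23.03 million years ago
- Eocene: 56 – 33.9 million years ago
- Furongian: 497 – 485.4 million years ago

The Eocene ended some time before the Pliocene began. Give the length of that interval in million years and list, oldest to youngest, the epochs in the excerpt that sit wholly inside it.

28.567 million years; Oligocene, Miocene

End of Eocene = 33.9 Ma; start of Pliocene = 5.333 Ma.
Gap = 33.9 − 5.333 = 28.567 Myr.
Epochs wholly inside 33.9–5.333 Ma: Oligocene (33.9–23.03), Miocene (23.03–5.333).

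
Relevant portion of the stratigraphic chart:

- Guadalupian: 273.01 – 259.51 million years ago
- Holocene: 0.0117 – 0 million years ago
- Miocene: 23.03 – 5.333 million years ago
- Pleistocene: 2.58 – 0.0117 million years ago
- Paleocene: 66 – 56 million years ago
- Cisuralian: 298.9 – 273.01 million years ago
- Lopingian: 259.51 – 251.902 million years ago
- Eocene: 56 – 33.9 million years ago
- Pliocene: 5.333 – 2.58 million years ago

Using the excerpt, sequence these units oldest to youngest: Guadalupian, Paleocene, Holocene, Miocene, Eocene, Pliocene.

Guadalupian, then Paleocene, then Eocene, then Miocene, then Pliocene, then Holocene

Read off each span (Ma): Guadalupian 273.01–259.51; Paleocene 66–56; Holocene 0.0117–0; Miocene 23.03–5.333; Eocene 56–33.9; Pliocene 5.333–2.58.
Larger Ma is older, so oldest→youngest is Guadalupian, Paleocene, Eocene, Miocene, Pliocene, Holocene.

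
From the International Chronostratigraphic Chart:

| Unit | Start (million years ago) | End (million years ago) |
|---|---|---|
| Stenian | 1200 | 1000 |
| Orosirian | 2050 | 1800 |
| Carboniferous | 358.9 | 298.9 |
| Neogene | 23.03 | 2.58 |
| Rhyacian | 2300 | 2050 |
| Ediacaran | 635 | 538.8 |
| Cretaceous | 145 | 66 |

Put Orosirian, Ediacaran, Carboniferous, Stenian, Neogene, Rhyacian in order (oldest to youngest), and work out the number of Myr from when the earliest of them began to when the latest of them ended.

Rhyacian → Orosirian → Stenian → Ediacaran → Carboniferous → Neogene; total span 2297.42 Myr

From the excerpt: Orosirian 2050–1800; Ediacaran 635–538.8; Carboniferous 358.9–298.9; Stenian 1200–1000; Neogene 23.03–2.58; Rhyacian 2300–2050 (Ma).
Larger Ma is earlier, so the oldest is Rhyacian and the youngest is Neogene; oldest to youngest: Rhyacian, Orosirian, Stenian, Ediacaran, Carboniferous, Neogene.
Oldest start 2300 minus youngest end 2.58 gives 2297.42 Myr overall.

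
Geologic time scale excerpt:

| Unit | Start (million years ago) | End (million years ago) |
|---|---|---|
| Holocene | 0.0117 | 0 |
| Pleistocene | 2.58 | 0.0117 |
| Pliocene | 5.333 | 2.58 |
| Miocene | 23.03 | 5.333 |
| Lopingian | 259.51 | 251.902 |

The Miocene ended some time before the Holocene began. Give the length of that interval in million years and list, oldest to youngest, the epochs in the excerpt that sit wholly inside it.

5.3213 million years; Pliocene, Pleistocene

The Miocene closes at 5.333 Ma and the Holocene opens at 0.0117 Ma, so the interval is 5.333 − 0.0117 = 5.3213 Myr.
An epoch fits inside if it starts at or after 5.333 Ma and ends at or before 0.0117 Ma; oldest first that gives Pliocene, Pleistocene.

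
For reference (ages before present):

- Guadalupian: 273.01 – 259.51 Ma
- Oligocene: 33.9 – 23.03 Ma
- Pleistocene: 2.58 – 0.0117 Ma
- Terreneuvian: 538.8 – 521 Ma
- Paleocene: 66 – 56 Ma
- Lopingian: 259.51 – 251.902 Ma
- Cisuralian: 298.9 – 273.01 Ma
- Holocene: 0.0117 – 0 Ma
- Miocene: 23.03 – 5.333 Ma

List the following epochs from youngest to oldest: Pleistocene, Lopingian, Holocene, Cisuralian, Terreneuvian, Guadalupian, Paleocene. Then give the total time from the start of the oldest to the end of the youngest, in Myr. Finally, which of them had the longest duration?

Holocene → Pleistocene → Paleocene → Lopingian → Guadalupian → Cisuralian → Terreneuvian; total span 538.8 Myr; longest is Cisuralian

Start ages (Ma): Terreneuvian 538.8, Cisuralian 298.9, Guadalupian 273.01, Lopingian 259.51, Paleocene 66, Pleistocene 2.58, Holocene 0.0117.
Ordered youngest to oldest: Holocene, Pleistocene, Paleocene, Lopingian, Guadalupian, Cisuralian, Terreneuvian.
Span = 538.8 − 0 = 538.8 Myr.
Durations: Pleistocene 2.5683, Cisuralian 25.89, Guadalupian 13.5, Lopingian 7.608, Paleocene 10, Holocene 0.0117, Terreneuvian 17.8 → longest is Cisuralian (25.89 Myr).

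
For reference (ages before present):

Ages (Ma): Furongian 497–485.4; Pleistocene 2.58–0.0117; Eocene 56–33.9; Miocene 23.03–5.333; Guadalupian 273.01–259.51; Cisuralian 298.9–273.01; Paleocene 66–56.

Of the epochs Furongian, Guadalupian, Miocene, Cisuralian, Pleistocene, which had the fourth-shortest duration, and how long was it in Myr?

Start − end for each: Furongian 497 − 485.4 = 11.6; Guadalupian 273.01 − 259.51 = 13.5; Miocene 23.03 − 5.333 = 17.697; Cisuralian 298.9 − 273.01 = 25.89; Pleistocene 2.58 − 0.0117 = 2.5683.
Ranking these from shortest: Pleistocene < Furongian < Guadalupian < Miocene < Cisuralian.
Position 4 in that ranking is Miocene, which lasted 17.697 Myr.

Miocene, 17.697 million years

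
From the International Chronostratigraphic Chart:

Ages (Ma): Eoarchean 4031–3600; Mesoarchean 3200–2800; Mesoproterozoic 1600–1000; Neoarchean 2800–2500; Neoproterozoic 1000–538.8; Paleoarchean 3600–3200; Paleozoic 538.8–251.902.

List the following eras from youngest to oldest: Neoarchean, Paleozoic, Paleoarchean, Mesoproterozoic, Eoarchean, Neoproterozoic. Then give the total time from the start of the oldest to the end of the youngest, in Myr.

Paleozoic, Neoproterozoic, Mesoproterozoic, Neoarchean, Paleoarchean, Eoarchean; total span 3779.098 Myr

From the excerpt: Neoarchean 2800–2500; Paleozoic 538.8–251.902; Paleoarchean 3600–3200; Mesoproterozoic 1600–1000; Eoarchean 4031–3600; Neoproterozoic 1000–538.8 (Ma).
Larger Ma is earlier, so the oldest is Eoarchean and the youngest is Paleozoic; youngest to oldest: Paleozoic, Neoproterozoic, Mesoproterozoic, Neoarchean, Paleoarchean, Eoarchean.
Oldest start 4031 minus youngest end 251.902 gives 3779.098 Myr overall.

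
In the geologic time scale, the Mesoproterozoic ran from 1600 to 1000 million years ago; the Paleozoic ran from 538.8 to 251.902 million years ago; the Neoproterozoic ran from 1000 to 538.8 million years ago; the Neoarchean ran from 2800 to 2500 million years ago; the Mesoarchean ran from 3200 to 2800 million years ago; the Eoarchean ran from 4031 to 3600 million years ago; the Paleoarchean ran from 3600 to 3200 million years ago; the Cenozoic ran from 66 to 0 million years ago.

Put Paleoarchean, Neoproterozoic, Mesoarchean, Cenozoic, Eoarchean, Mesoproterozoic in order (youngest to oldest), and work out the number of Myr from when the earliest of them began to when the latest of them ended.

Cenozoic → Neoproterozoic → Mesoproterozoic → Mesoarchean → Paleoarchean → Eoarchean; total span 4031 Myr

From the excerpt: Paleoarchean 3600–3200; Neoproterozoic 1000–538.8; Mesoarchean 3200–2800; Cenozoic 66–0; Eoarchean 4031–3600; Mesoproterozoic 1600–1000 (Ma).
Larger Ma is earlier, so the oldest is Eoarchean and the youngest is Cenozoic; youngest to oldest: Cenozoic, Neoproterozoic, Mesoproterozoic, Mesoarchean, Paleoarchean, Eoarchean.
Oldest start 4031 minus youngest end 0 gives 4031 Myr overall.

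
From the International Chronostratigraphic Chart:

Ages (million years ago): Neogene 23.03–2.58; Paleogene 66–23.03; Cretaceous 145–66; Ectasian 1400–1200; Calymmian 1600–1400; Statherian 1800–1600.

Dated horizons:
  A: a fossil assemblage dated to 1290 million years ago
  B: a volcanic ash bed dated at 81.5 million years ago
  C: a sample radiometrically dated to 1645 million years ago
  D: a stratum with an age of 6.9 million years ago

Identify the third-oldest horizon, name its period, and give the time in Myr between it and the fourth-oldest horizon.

Larger Ma means older, so oldest first: C 1645 > A 1290 > B 81.5 > D 6.9.
Counting 3 along gives B (81.5 Ma); the excerpt puts that inside the Cretaceous, 145–66 Ma.
Next in line is D (6.9 Ma), and 81.5 − 6.9 = 74.6 Myr.

B, in the Cretaceous; 74.6 million years to D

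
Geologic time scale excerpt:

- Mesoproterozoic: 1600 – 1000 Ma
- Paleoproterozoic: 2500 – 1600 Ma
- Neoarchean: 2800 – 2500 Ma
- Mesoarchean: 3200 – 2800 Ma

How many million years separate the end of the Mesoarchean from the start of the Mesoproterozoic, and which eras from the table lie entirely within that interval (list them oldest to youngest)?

1200 million years; Neoarchean, Paleoproterozoic

End of Mesoarchean = 2800 Ma; start of Mesoproterozoic = 1600 Ma.
Gap = 2800 − 1600 = 1200 Myr.
Eras wholly inside 2800–1600 Ma: Neoarchean (2800–2500), Paleoproterozoic (2500–1600).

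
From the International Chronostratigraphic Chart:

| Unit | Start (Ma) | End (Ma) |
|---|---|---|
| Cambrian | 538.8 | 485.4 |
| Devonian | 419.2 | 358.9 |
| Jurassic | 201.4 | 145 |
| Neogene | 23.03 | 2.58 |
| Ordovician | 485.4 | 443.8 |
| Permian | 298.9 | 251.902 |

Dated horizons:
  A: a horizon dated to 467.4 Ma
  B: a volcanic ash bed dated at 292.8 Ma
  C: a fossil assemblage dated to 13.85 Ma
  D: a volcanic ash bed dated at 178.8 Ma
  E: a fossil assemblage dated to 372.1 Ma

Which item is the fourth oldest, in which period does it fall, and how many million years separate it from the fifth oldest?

D, in the Jurassic; 164.95 million years to C

Sorted oldest-first by Ma: A (467.4), E (372.1), B (292.8), D (178.8), C (13.85).
The fourth oldest is D at 178.8 Ma, which lies in 201.4–145 Ma: the Jurassic.
The fifth oldest is C at 13.85 Ma; separation = |178.8 − 13.85| = 164.95 Myr.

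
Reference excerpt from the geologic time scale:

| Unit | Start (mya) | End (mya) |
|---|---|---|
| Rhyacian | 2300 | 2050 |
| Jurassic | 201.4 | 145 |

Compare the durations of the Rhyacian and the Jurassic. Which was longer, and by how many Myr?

Rhyacian, by 193.6 million years

Rhyacian: 2300 − 2050 = 250 Myr.
Jurassic: 201.4 − 145 = 56.4 Myr.
Difference: 250 − 56.4 = 193.6 Myr, so the Rhyacian was longer.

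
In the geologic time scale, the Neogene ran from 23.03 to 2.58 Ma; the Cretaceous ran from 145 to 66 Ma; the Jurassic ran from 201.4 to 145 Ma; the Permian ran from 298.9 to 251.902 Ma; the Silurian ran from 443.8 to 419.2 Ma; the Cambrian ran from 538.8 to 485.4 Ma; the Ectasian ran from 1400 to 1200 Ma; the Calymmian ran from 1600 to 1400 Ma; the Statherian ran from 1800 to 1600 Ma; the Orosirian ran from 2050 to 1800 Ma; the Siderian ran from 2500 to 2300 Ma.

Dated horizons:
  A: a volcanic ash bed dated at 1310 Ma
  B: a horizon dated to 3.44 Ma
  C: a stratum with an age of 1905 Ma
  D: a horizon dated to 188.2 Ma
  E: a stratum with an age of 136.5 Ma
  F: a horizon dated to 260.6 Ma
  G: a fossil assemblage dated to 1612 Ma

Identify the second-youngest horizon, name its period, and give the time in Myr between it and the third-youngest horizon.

Smaller Ma means younger, so youngest first: B 3.44 < E 136.5 < D 188.2 < F 260.6 < A 1310 < G 1612 < C 1905.
Counting 2 along gives E (136.5 Ma); the excerpt puts that inside the Cretaceous, 145–66 Ma.
Next in line is D (188.2 Ma), and 188.2 − 136.5 = 51.7 Myr.

E, in the Cretaceous; 51.7 million years to D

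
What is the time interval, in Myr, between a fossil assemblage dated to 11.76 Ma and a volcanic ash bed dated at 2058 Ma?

2058 − 11.76 = 2046.24 million years.

2046.24 million years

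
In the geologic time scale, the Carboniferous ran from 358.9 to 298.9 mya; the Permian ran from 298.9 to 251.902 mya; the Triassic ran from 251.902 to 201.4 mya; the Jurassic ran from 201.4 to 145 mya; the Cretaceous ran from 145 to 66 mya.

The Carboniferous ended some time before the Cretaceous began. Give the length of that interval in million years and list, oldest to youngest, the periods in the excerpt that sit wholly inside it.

153.9 million years; Permian, Triassic, Jurassic

The Carboniferous closes at 298.9 Ma and the Cretaceous opens at 145 Ma, so the interval is 298.9 − 145 = 153.9 Myr.
A period fits inside if it starts at or after 298.9 Ma and ends at or before 145 Ma; oldest first that gives Permian, Triassic, Jurassic.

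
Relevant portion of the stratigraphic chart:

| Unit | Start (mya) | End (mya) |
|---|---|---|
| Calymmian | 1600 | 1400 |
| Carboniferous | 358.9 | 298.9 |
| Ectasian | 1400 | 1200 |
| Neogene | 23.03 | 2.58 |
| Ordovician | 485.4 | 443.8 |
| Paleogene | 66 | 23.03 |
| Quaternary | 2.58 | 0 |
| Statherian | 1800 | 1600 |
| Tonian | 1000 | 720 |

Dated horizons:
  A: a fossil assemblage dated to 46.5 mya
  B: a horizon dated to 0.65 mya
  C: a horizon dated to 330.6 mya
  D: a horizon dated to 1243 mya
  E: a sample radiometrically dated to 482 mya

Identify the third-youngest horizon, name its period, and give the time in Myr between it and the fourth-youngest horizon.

C, in the Carboniferous; 151.4 million years to E

Smaller Ma means younger, so youngest first: B 0.65 < A 46.5 < C 330.6 < E 482 < D 1243.
Counting 3 along gives C (330.6 Ma); the excerpt puts that inside the Carboniferous, 358.9–298.9 Ma.
Next in line is E (482 Ma), and 482 − 330.6 = 151.4 Myr.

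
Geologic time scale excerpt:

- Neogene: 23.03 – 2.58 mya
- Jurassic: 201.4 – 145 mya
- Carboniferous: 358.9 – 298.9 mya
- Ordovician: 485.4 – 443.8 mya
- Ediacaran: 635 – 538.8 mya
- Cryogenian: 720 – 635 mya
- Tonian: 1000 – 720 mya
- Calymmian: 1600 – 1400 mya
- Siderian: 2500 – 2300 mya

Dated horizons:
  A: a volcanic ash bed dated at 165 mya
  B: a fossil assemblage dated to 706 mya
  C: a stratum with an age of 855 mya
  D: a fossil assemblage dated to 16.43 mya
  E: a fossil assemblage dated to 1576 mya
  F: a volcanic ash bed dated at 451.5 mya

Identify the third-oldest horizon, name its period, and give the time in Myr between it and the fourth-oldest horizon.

B, in the Cryogenian; 254.5 million years to F

Sorted oldest-first by Ma: E (1576), C (855), B (706), F (451.5), A (165), D (16.43).
The third oldest is B at 706 Ma, which lies in 720–635 Ma: the Cryogenian.
The fourth oldest is F at 451.5 Ma; separation = |706 − 451.5| = 254.5 Myr.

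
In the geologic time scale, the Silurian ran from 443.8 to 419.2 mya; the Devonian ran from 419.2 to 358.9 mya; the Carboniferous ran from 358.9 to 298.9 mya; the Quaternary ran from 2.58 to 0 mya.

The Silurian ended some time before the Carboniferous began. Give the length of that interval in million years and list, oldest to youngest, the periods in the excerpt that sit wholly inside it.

The Silurian closes at 419.2 Ma and the Carboniferous opens at 358.9 Ma, so the interval is 419.2 − 358.9 = 60.3 Myr.
A period fits inside if it starts at or after 419.2 Ma and ends at or before 358.9 Ma; oldest first that gives Devonian.

60.3 million years; Devonian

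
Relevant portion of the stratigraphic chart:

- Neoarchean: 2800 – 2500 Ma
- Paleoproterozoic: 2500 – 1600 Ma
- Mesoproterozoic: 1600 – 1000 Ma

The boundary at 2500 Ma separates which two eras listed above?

Neoarchean and Paleoproterozoic

The Neoarchean ends at 2500 Ma and the Paleoproterozoic begins at 2500 Ma, so they share that boundary.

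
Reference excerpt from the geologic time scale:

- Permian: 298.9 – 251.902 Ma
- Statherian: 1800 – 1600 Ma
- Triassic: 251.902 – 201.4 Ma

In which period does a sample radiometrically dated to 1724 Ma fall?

Statherian

1724 Ma lies between 1800 and 1600 Ma, so it falls in the Statherian.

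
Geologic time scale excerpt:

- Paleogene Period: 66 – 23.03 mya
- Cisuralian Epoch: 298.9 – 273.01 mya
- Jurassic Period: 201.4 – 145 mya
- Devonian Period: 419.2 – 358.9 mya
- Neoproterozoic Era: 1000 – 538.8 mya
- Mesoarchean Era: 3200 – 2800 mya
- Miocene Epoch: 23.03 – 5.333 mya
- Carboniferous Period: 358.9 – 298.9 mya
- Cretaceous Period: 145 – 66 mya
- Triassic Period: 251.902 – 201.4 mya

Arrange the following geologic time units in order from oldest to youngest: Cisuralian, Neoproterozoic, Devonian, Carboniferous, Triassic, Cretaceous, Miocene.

The oldest of these is Neoproterozoic (starts 1000 Ma) and the youngest is Miocene (ends 5.333 Ma).
In between, by decreasing start age: Devonian (419.2), Carboniferous (358.9), Cisuralian (298.9), Triassic (251.902), Cretaceous (145).

Neoproterozoic, Devonian, Carboniferous, Cisuralian, Triassic, Cretaceous, Miocene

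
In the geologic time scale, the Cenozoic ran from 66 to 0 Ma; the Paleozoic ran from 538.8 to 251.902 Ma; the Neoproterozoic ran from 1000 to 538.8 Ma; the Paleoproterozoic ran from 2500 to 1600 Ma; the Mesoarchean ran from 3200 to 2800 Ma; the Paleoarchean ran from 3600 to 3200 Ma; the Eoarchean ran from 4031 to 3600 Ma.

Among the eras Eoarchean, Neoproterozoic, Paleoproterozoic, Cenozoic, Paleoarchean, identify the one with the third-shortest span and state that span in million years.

Eoarchean, 431 million years

Durations: Eoarchean 431; Neoproterozoic 461.2; Paleoproterozoic 900; Cenozoic 66; Paleoarchean 400 Myr.
Sorted shortest-first: Cenozoic (66), Paleoarchean (400), Eoarchean (431), Neoproterozoic (461.2), Paleoproterozoic (900).
The third shortest is Eoarchean at 431 Myr.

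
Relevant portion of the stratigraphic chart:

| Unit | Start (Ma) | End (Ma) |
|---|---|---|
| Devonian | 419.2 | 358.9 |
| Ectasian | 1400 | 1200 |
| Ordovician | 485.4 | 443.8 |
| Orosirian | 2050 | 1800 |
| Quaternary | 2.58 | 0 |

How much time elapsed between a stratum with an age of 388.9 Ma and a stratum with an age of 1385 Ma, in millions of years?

1385 − 388.9 = 996.1 million years.

996.1 million years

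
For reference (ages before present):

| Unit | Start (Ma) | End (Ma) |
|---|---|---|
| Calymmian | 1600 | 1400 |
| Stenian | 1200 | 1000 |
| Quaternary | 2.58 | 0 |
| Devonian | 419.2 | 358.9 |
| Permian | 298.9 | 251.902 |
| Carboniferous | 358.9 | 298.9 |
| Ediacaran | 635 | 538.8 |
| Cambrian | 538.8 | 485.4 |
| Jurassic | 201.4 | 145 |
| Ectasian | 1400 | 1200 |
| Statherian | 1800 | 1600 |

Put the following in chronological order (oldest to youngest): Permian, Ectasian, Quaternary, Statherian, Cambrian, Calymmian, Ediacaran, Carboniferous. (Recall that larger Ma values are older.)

Statherian, Calymmian, Ectasian, Ediacaran, Cambrian, Carboniferous, Permian, Quaternary

Sorting by start age (descending Ma, since larger Ma = older): Statherian began 1800, Calymmian began 1600, Ectasian began 1400, Ediacaran began 635, Cambrian began 538.8, Carboniferous began 358.9, Permian began 298.9, Quaternary began 2.58.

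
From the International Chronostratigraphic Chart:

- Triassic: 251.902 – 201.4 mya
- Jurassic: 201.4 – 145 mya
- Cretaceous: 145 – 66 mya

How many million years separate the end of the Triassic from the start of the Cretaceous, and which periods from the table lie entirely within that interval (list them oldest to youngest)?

End of Triassic = 201.4 Ma; start of Cretaceous = 145 Ma.
Gap = 201.4 − 145 = 56.4 Myr.
Periods wholly inside 201.4–145 Ma: Jurassic (201.4–145).

56.4 million years; Jurassic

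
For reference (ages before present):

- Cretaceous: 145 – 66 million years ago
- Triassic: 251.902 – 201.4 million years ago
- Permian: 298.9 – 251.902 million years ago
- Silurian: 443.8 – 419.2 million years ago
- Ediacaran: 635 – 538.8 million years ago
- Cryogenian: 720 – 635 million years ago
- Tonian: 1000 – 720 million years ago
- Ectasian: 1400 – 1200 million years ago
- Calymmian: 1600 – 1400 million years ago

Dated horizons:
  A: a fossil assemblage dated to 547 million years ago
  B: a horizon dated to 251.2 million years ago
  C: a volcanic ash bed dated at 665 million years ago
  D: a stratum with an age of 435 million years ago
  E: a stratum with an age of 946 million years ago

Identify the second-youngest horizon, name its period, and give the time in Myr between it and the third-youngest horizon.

D, in the Silurian; 112 million years to A

Sorted youngest-first by Ma: B (251.2), D (435), A (547), C (665), E (946).
The second youngest is D at 435 Ma, which lies in 443.8–419.2 Ma: the Silurian.
The third youngest is A at 547 Ma; separation = |435 − 547| = 112 Myr.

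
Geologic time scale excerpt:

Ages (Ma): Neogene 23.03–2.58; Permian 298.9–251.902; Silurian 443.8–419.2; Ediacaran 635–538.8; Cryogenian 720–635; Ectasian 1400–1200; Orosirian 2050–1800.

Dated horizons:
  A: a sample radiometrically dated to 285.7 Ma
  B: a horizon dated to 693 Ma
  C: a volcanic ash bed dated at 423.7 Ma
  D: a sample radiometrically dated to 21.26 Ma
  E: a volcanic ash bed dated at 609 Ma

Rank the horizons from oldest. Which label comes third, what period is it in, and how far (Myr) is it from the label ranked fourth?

Sorted oldest-first by Ma: B (693), E (609), C (423.7), A (285.7), D (21.26).
The third oldest is C at 423.7 Ma, which lies in 443.8–419.2 Ma: the Silurian.
The fourth oldest is A at 285.7 Ma; separation = |423.7 − 285.7| = 138 Myr.

C, in the Silurian; 138 million years to A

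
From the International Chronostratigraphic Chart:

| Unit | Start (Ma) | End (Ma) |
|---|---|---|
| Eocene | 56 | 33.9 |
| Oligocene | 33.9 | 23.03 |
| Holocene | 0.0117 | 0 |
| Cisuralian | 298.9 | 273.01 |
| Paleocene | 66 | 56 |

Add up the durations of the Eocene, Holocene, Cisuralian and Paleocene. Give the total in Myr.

58.0017 million years

Duration is start − end for each: (56 − 33.9) + (0.0117 − 0) + (298.9 − 273.01) + (66 − 56).
That is 22.1 + 0.0117 + 25.89 + 10, which totals 58.0017 million years.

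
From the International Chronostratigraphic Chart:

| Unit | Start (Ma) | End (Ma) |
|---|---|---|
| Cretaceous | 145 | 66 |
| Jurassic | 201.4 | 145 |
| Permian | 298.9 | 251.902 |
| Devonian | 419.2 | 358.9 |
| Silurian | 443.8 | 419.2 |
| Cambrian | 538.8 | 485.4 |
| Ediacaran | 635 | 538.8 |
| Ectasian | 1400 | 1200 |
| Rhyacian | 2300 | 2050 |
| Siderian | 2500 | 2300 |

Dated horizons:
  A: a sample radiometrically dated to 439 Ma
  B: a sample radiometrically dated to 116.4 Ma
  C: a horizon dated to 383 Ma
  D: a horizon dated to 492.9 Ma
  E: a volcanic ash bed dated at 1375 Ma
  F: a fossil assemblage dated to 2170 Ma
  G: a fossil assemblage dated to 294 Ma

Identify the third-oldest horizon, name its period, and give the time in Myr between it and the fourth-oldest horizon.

D, in the Cambrian; 53.9 million years to A

Larger Ma means older, so oldest first: F 2170 > E 1375 > D 492.9 > A 439 > C 383 > G 294 > B 116.4.
Counting 3 along gives D (492.9 Ma); the excerpt puts that inside the Cambrian, 538.8–485.4 Ma.
Next in line is A (439 Ma), and 492.9 − 439 = 53.9 Myr.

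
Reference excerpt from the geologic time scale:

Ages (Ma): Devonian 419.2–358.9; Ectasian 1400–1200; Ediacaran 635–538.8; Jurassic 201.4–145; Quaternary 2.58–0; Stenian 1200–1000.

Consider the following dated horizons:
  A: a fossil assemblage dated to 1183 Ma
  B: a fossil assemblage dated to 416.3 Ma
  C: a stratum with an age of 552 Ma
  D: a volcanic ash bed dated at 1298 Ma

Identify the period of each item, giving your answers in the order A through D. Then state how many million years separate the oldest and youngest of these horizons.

A — Stenian; B — Devonian; C — Ediacaran; D — Ectasian; span 881.7 million years

A: 1183 Ma lies in 1200–1000 Ma, so Stenian.
B: 416.3 Ma lies in 419.2–358.9 Ma, so Devonian.
C: 552 Ma lies in 635–538.8 Ma, so Ediacaran.
D: 1298 Ma lies in 1400–1200 Ma, so Ectasian.
Oldest = 1298 Ma, youngest = 416.3 Ma → span 881.7 Myr.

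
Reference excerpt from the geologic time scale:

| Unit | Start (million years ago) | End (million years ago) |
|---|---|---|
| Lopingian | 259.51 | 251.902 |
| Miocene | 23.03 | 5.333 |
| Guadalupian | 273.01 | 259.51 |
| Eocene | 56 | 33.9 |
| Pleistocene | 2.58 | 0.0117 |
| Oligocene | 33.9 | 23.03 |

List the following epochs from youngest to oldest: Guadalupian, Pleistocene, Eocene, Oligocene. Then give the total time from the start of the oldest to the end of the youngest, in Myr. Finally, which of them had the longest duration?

Pleistocene → Oligocene → Eocene → Guadalupian; total span 272.9983 Myr; longest is Eocene

From the excerpt: Guadalupian 273.01–259.51; Pleistocene 2.58–0.0117; Eocene 56–33.9; Oligocene 33.9–23.03 (Ma).
Larger Ma is earlier, so the oldest is Guadalupian and the youngest is Pleistocene; youngest to oldest: Pleistocene, Oligocene, Eocene, Guadalupian.
Oldest start 273.01 minus youngest end 0.0117 gives 272.9983 Myr overall.
Individual lengths (start − end): Oligocene 10.87; Pleistocene 2.5683; Guadalupian 13.5; Eocene 22.1. The largest is Eocene at 22.1 Myr.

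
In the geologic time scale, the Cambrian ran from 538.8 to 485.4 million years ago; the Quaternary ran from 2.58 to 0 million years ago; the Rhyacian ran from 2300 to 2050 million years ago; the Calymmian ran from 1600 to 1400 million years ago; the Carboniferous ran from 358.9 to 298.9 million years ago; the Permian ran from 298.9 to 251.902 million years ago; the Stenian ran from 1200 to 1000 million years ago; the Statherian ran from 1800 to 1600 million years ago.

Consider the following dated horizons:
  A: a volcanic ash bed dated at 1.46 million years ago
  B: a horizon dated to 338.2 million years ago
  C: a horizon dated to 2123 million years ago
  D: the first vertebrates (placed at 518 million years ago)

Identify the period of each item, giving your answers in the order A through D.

A — Quaternary; B — Carboniferous; C — Rhyacian; D — Cambrian

A: 1.46 Ma lies in 2.58–0 Ma, so Quaternary.
B: 338.2 Ma lies in 358.9–298.9 Ma, so Carboniferous.
C: 2123 Ma lies in 2300–2050 Ma, so Rhyacian.
D: 518 Ma lies in 538.8–485.4 Ma, so Cambrian.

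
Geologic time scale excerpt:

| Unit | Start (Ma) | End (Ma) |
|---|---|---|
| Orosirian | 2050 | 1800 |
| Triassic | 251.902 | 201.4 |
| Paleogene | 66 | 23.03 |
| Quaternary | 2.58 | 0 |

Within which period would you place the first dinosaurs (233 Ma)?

233 Ma lies between 251.902 and 201.4 Ma, so it falls in the Triassic.

Triassic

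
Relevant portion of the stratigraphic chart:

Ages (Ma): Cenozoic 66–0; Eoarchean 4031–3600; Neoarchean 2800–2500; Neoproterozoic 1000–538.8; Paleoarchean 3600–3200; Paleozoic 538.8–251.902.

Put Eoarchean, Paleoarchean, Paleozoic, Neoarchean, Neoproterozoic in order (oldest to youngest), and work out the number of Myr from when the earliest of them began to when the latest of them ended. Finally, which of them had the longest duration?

Eoarchean → Paleoarchean → Neoarchean → Neoproterozoic → Paleozoic; total span 3779.098 Myr; longest is Neoproterozoic

From the excerpt: Eoarchean 4031–3600; Paleoarchean 3600–3200; Paleozoic 538.8–251.902; Neoarchean 2800–2500; Neoproterozoic 1000–538.8 (Ma).
Larger Ma is earlier, so the oldest is Eoarchean and the youngest is Paleozoic; oldest to youngest: Eoarchean, Paleoarchean, Neoarchean, Neoproterozoic, Paleozoic.
Oldest start 4031 minus youngest end 251.902 gives 3779.098 Myr overall.
Individual lengths (start − end): Eoarchean 431; Paleozoic 286.898; Neoarchean 300; Neoproterozoic 461.2; Paleoarchean 400. The largest is Neoproterozoic at 461.2 Myr.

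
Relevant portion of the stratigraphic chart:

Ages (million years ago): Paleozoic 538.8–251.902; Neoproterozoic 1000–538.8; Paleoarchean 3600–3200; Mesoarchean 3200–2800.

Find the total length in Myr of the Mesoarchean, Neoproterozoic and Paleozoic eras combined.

Duration is start − end for each: (3200 − 2800) + (1000 − 538.8) + (538.8 − 251.902).
That is 400 + 461.2 + 286.898, which totals 1148.098 million years.

1148.098 million years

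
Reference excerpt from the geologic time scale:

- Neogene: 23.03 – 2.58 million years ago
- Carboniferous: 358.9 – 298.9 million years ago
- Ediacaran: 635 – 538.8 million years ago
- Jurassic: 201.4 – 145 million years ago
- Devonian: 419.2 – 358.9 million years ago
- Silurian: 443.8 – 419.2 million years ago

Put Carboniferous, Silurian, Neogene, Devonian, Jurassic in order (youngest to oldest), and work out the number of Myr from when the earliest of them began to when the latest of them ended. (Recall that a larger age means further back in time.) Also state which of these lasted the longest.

Start ages (Ma): Silurian 443.8, Devonian 419.2, Carboniferous 358.9, Jurassic 201.4, Neogene 23.03.
Ordered youngest to oldest: Neogene, Jurassic, Carboniferous, Devonian, Silurian.
Span = 443.8 − 2.58 = 441.22 Myr.
Durations: Devonian 60.3, Carboniferous 60, Jurassic 56.4, Neogene 20.45, Silurian 24.6 → longest is Devonian (60.3 Myr).

Neogene → Jurassic → Carboniferous → Devonian → Silurian; total span 441.22 Myr; longest is Devonian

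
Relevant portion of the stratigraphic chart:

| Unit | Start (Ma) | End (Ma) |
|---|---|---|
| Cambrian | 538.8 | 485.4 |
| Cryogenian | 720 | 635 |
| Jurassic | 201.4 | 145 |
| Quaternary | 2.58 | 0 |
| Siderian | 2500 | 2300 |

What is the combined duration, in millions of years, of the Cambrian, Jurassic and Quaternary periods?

Duration is start − end for each: (538.8 − 485.4) + (201.4 − 145) + (2.58 − 0).
That is 53.4 + 56.4 + 2.58, which totals 112.38 million years.

112.38 million years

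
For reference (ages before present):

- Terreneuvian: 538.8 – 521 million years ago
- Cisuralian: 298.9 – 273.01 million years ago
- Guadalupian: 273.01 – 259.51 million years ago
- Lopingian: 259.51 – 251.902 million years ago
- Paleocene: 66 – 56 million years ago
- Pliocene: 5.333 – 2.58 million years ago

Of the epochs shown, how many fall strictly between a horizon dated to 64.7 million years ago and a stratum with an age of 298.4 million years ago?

2

298.4 Ma sits inside the Cisuralian (298.9–273.01) and 64.7 Ma inside the Paleocene (66–56); neither of those is wholly between the two dates.
The listed epochs lying completely between them are Guadalupian, Lopingian — 2 in all.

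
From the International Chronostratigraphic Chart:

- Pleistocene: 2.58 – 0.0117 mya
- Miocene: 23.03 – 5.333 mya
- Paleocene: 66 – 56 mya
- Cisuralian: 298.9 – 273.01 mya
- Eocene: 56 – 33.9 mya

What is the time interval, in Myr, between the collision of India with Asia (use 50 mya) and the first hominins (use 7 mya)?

43 million years

50 − 7 = 43 million years.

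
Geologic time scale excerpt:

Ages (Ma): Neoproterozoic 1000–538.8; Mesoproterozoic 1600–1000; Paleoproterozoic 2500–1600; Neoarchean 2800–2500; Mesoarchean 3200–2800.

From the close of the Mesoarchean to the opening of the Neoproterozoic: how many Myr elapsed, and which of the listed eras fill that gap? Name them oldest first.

The Mesoarchean closes at 2800 Ma and the Neoproterozoic opens at 1000 Ma, so the interval is 2800 − 1000 = 1800 Myr.
An era fits inside if it starts at or after 2800 Ma and ends at or before 1000 Ma; oldest first that gives Neoarchean, Paleoproterozoic, Mesoproterozoic.

1800 million years; Neoarchean, Paleoproterozoic, Mesoproterozoic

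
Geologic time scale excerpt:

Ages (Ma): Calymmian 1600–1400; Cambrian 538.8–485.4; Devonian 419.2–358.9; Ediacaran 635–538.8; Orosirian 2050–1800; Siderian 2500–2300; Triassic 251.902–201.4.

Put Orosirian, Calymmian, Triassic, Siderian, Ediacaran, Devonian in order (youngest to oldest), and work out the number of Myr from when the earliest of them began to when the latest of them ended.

Triassic, Devonian, Ediacaran, Calymmian, Orosirian, Siderian; total span 2298.6 Myr

Start ages (Ma): Siderian 2500, Orosirian 2050, Calymmian 1600, Ediacaran 635, Devonian 419.2, Triassic 251.902.
Ordered youngest to oldest: Triassic, Devonian, Ediacaran, Calymmian, Orosirian, Siderian.
Span = 2500 − 201.4 = 2298.6 Myr.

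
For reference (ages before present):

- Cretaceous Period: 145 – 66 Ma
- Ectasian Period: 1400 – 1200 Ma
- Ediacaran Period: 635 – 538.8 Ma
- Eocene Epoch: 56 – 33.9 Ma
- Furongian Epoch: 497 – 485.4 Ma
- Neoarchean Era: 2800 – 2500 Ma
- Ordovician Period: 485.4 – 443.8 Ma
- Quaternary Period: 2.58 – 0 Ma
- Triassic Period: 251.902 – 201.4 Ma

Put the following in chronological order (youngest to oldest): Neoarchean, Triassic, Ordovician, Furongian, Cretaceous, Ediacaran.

Cretaceous, then Triassic, then Ordovician, then Furongian, then Ediacaran, then Neoarchean

The oldest of these is Neoarchean (starts 2800 Ma) and the youngest is Cretaceous (ends 66 Ma).
In between, by decreasing start age: Ediacaran (635), Furongian (497), Ordovician (485.4), Triassic (251.902).
Listing youngest first means reversing that sequence.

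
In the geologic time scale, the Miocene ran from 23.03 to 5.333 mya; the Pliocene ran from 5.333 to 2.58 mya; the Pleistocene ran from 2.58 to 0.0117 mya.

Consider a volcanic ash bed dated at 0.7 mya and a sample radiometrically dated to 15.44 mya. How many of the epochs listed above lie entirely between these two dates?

15.44 Ma sits inside the Miocene (23.03–5.333) and 0.7 Ma inside the Pleistocene (2.58–0.0117); neither of those is wholly between the two dates.
The listed epochs lying completely between them are Pliocene — 1 in all.

1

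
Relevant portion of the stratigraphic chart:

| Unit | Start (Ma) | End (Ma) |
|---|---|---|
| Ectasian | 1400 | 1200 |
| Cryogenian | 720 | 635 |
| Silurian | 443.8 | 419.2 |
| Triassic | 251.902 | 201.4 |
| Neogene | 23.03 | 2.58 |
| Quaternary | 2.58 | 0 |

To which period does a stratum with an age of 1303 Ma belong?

Ectasian

1303 Ma lies between 1400 and 1200 Ma, so it falls in the Ectasian.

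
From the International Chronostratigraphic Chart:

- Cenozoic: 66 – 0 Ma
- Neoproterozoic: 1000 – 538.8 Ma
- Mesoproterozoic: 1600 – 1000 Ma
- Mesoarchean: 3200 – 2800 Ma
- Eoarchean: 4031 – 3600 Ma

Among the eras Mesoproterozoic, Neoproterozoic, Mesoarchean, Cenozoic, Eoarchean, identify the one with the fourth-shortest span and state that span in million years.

Start − end for each: Mesoproterozoic 1600 − 1000 = 600; Neoproterozoic 1000 − 538.8 = 461.2; Mesoarchean 3200 − 2800 = 400; Cenozoic 66 − 0 = 66; Eoarchean 4031 − 3600 = 431.
Ranking these from shortest: Cenozoic < Mesoarchean < Eoarchean < Neoproterozoic < Mesoproterozoic.
Position 4 in that ranking is Neoproterozoic, which lasted 461.2 Myr.

Neoproterozoic, 461.2 million years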